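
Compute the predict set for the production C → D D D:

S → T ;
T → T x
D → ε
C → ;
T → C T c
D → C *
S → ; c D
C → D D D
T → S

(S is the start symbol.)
PREDICT(C → D D D) = (FIRST(RHS) \ {ε}) ∪ (FOLLOW(C) if ε ∈ FIRST(RHS), i.e. RHS ⇒* ε)
FIRST(D) = { '*', ';', ε }
FIRST(D D D) = { '*', ';', ε }
ε ∈ FIRST(D D D) (the right-hand side is nullable), so add FOLLOW(C) = { '*', ';' }
PREDICT(C → D D D) = { '*', ';' }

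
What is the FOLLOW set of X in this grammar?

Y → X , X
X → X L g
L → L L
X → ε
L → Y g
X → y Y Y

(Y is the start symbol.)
{ $, ',', 'g', 'y' }

To compute FOLLOW(X), find every occurrence of X on a right-hand side N → α X β: add FIRST(β) \ {ε}, and if β is empty or nullable also add FOLLOW(N). Iterate to a fixed point.

In Y → X , X: X is followed by ',' X, add FIRST(',' X) \ {ε} = { ',' }
In Y → X , X: X is at the end, add FOLLOW(Y)
In X → X L g: X is followed by L g, add FIRST(L g) \ {ε} = { ',', 'y' }

The FOLLOW sets referred to above (computed the same way, to a fixed point):
  FOLLOW(Y) = { $, ',', 'g', 'y' }

Taking the union: FOLLOW(X) = { $, ',', 'g', 'y' }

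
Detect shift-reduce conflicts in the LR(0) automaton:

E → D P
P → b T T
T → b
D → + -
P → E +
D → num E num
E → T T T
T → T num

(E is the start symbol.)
A shift-reduce conflict occurs when an LR(0) state has both:
  - a complete (reduce) item [A → α .] (dot at the end), and
  - a shift item [B → β . c γ] (dot before a terminal).

Augment with E' → E and build the canonical LR(0) collection (I0 = CLOSURE({[E' → . E]}), then GOTO on every symbol after a dot until no new states appear). It has 19 states:
  I0: { [D → . + -], [D → . num E num], [E → . D P], [E → . T T T], [E' → . E], [T → . T num], [T → . b] }  — shift
  I1: { [D → + . -] }  — shift
  I2: { [D → . + -], [D → . num E num], [E → . D P], [E → . T T T], [E → D . P], [P → . E +], [P → . b T T], [T → . T num], [T → . b] }  — shift
  I3: { [E' → E .] }  — accept
  I4: { [E → T . T T], [T → . T num], [T → . b], [T → T . num] }  — shift
  I5: { [T → b .] }  — reduce
  I6: { [D → . + -], [D → . num E num], [D → num . E num], [E → . D P], [E → . T T T], [T → . T num], [T → . b] }  — shift
  I7: { [D → num E . num] }  — shift
  I8: { [D → num E num .] }  — reduce
  I9: { [E → T T . T], [T → . T num], [T → . b], [T → T . num] }  — shift
  I10: { [T → T num .] }  — reduce
  I11: { [E → T T T .], [T → T . num] }  — shift, reduce
  I12: { [P → E . +] }  — shift
  I13: { [E → D P .] }  — reduce
  I14: { [P → b . T T], [T → . T num], [T → . b], [T → b .] }  — shift, reduce
  I15: { [P → b T . T], [T → . T num], [T → . b], [T → T . num] }  — shift
  I16: { [P → b T T .], [T → T . num] }  — shift, reduce
  I17: { [P → E + .] }  — reduce
  I18: { [D → + - .] }  — reduce

I11 contains reduce item [E → T T T .] and shift item [T → T . num] — shift-reduce conflict.
I14 contains reduce item [T → b .] and shift item [T → . b] — shift-reduce conflict.
I16 contains reduce item [P → b T T .] and shift item [T → T . num] — shift-reduce conflict.

Answer: Yes — I11: [E → T T T .] vs [T → T . num]; I14: [T → b .] vs [T → . b]; I16: [P → b T T .] vs [T → T . num]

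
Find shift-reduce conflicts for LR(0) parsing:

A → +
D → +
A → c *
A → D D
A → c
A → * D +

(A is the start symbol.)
Yes — I5: [A → c .] vs [A → c . *]

Augment with A' → A and build the canonical LR(0) collection (I0 = CLOSURE({[A' → . A]}), then GOTO on every symbol after a dot until no new states appear). It has 11 states:
  I0: { [A → . * D +], [A → . +], [A → . D D], [A → . c *], [A → . c], [A' → . A], [D → . +] }  — shift
  I1: { [A → * . D +], [D → . +] }  — shift
  I2: { [A → + .], [D → + .] }  — 2 reduces
  I3: { [A' → A .] }  — accept
  I4: { [A → D . D], [D → . +] }  — shift
  I5: { [A → c . *], [A → c .] }  — shift, reduce
  I6: { [A → c * .] }  — reduce
  I7: { [D → + .] }  — reduce
  I8: { [A → D D .] }  — reduce
  I9: { [A → * D . +] }  — shift
  I10: { [A → * D + .] }  — reduce

I5 contains reduce item [A → c .] and shift item [A → c . *] — shift-reduce conflict.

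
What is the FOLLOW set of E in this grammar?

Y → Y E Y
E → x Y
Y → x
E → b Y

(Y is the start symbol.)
{ 'x' }

To compute FOLLOW(E), find every occurrence of E on a right-hand side N → α E β: add FIRST(β) \ {ε}, and if β is empty or nullable also add FOLLOW(N). Iterate to a fixed point.

In Y → Y E Y: E is followed by Y, add FIRST(Y) \ {ε} = { 'x' }

Taking the union: FOLLOW(E) = { 'x' }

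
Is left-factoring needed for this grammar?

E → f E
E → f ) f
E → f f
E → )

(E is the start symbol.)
Left-factoring is needed when two productions for the same non-terminal
share a common prefix on the right-hand side.

Productions for E:
  E → f E
  E → f ) f
  E → f f
  E → )

Found common prefix 'f' in productions for E

Answer: Yes, E has productions with common prefix 'f'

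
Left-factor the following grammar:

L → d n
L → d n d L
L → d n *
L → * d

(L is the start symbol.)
L → d n L'
L' → ε
L' → d L
L' → *
L → * d

Left-factoring transforms A → αβ₁ | αβ₂ into A → αA' and A' → β₁ | β₂
(α is the longest common prefix among the alternatives). Repeat until
no nonterminal has two alternatives with a common prefix.

Round 1: L has alternatives sharing prefix 'd n'. Introduce L': L → d n L'
  Add: L' → ε
  Add: L' → d L
  Add: L' → *

No remaining common prefixes — done.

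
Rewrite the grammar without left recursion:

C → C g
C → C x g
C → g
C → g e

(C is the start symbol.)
C → g C'
C → g e C'
C' → g C'
C' → x g C'
C' → ε

C is directly left-recursive. The standard transformation for
  A → A α₁ | ... | A α_m | β₁ | ... | β_n
is
  A  → β₁ A' | ... | β_n A'
  A' → α₁ A' | ... | α_m A' | ε

C → g becomes C → g C'
C → g e becomes C → g e C'
C → C g becomes C' → g C'
C → C x g becomes C' → x g C'
Add C' → ε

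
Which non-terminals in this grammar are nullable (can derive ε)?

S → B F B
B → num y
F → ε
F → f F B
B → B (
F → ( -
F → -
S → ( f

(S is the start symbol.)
A non-terminal is nullable if it can derive ε (the empty string): either it has an ε-production, or it has a production whose right-hand side consists entirely of nullable non-terminals.

ε-productions: F → ε
So F is immediately nullable.
No further non-terminal can be added: every production for the remaining non-terminals contains a terminal or a non-nullable non-terminal.
Nullable = { 'F' }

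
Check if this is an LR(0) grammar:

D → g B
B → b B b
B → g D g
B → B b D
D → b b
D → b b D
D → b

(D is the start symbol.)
A grammar is LR(0) if no state in the canonical LR(0) collection has:
  - both a shift item (dot before a terminal) and a complete item (shift-reduce conflict), or
  - two or more complete items (reduce-reduce conflict; the accept item [D' → D .] counts as a complete item here).

Augment with D' → D and build the canonical LR(0) collection (I0 = CLOSURE({[D' → . D]}), then GOTO on every symbol after a dot until no new states appear). It has 15 states:
  I0: { [D → . b b D], [D → . b b], [D → . b], [D → . g B], [D' → . D] }  — shift
  I1: { [D' → D .] }  — accept
  I2: { [D → b . b D], [D → b . b], [D → b .] }  — shift, reduce
  I3: { [B → . B b D], [B → . b B b], [B → . g D g], [D → g . B] }  — shift
  I4: { [B → B . b D], [D → g B .] }  — shift, reduce
  I5: { [B → . B b D], [B → . b B b], [B → . g D g], [B → b . B b] }  — shift
  I6: { [B → g . D g], [D → . b b D], [D → . b b], [D → . b], [D → . g B] }  — shift
  I7: { [B → g D . g] }  — shift
  I8: { [B → g D g .] }  — reduce
  I9: { [B → B . b D], [B → b B . b] }  — shift
  I10: { [B → B b . D], [B → b B b .], [D → . b b D], [D → . b b], [D → . b], [D → . g B] }  — shift, reduce
  I11: { [B → B b D .] }  — reduce
  I12: { [B → B b . D], [D → . b b D], [D → . b b], [D → . b], [D → . g B] }  — shift
  I13: { [D → . b b D], [D → . b b], [D → . b], [D → . g B], [D → b b . D], [D → b b .] }  — shift, reduce
  I14: { [D → b b D .] }  — reduce

Conflict in state I2:
  Shift-reduce conflict between [D → b .] and [D → b . b]
So the grammar is NOT LR(0).

Answer: No. Shift-reduce conflict between [D → b .] and [D → b . b]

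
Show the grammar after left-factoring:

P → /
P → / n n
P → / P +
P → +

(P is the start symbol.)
P → / P'
P' → ε
P' → n n
P' → P +
P → +

Left-factoring transforms A → αβ₁ | αβ₂ into A → αA' and A' → β₁ | β₂
(α is the longest common prefix among the alternatives). Repeat until
no nonterminal has two alternatives with a common prefix.

Round 1: P has alternatives sharing prefix '/'. Introduce P': P → / P'
  Add: P' → ε
  Add: P' → n n
  Add: P' → P +

No remaining common prefixes — done.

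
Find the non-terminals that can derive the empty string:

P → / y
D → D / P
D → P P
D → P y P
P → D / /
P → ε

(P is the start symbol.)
{ 'D', 'P' }

ε-productions: P → ε
So P is immediately nullable.
D → P P: every symbol on the right is nullable, so D is nullable too.
Every non-terminal is now nullable.
Nullable = { 'D', 'P' }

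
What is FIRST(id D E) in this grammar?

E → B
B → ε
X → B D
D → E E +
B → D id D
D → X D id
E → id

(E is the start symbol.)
{ 'id' }

To compute FIRST(id D E), process the symbols left to right:
Symbol id is a terminal. Add 'id' and stop.
FIRST(id D E) = { 'id' }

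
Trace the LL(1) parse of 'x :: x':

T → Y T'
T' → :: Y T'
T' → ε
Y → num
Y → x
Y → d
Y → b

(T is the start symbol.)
Stack is shown with the top on the left.

Stack      Input     Action
---------------------------
T $        x :: x $  output T → Y T'
Y T' $     x :: x $  output Y → x
x T' $     x :: x $  match 'x'
T' $       :: x $    output T' → :: Y T'
:: Y T' $  :: x $    match '::'
Y T' $     x $       output Y → x
x T' $     x $       match 'x'
T' $       $         output T' → ε
$          $         accept

The string is accepted.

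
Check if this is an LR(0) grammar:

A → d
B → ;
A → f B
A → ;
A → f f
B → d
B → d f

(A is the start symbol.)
Augment with A' → A and build the canonical LR(0) collection (I0 = CLOSURE({[A' → . A]}), then GOTO on every symbol after a dot until no new states appear). It has 10 states:
  I0: { [A → . ;], [A → . d], [A → . f B], [A → . f f], [A' → . A] }  — shift
  I1: { [A → ; .] }  — reduce
  I2: { [A' → A .] }  — accept
  I3: { [A → d .] }  — reduce
  I4: { [A → f . B], [A → f . f], [B → . ;], [B → . d f], [B → . d] }  — shift
  I5: { [B → ; .] }  — reduce
  I6: { [A → f B .] }  — reduce
  I7: { [B → d . f], [B → d .] }  — shift, reduce
  I8: { [A → f f .] }  — reduce
  I9: { [B → d f .] }  — reduce

Conflict in state I7:
  Shift-reduce conflict between [B → d .] and [B → d . f]
So the grammar is NOT LR(0).

Answer: No. Shift-reduce conflict between [B → d .] and [B → d . f]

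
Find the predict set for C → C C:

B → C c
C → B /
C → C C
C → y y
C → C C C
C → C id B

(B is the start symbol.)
PREDICT(C → C C) = (FIRST(RHS) \ {ε}) ∪ (FOLLOW(C) if ε ∈ FIRST(RHS), i.e. RHS ⇒* ε)
FIRST(C) = { 'y' }
FIRST(C C) = { 'y' }
ε ∉ FIRST(C C), so FOLLOW(C) is not added.
PREDICT(C → C C) = { 'y' }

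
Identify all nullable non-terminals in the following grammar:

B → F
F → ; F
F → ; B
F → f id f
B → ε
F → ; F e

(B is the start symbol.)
{ 'B' }

A non-terminal is nullable if it can derive ε (the empty string): either it has an ε-production, or it has a production whose right-hand side consists entirely of nullable non-terminals.

ε-productions: B → ε
So B is immediately nullable.
No further non-terminal can be added: every production for the remaining non-terminals contains a terminal or a non-nullable non-terminal.
Nullable = { 'B' }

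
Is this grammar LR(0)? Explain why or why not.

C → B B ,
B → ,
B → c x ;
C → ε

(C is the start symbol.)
No. Shift-reduce conflict between [C → .] and [B → . ,]

A grammar is LR(0) if no state in the canonical LR(0) collection has:
  - both a shift item (dot before a terminal) and a complete item (shift-reduce conflict), or
  - two or more complete items (reduce-reduce conflict; the accept item [C' → C .] counts as a complete item here).

Augment with C' → C and build the canonical LR(0) collection (I0 = CLOSURE({[C' → . C]}), then GOTO on every symbol after a dot until no new states appear). It has 9 states:
  I0: { [B → . ,], [B → . c x ;], [C → . B B ,], [C → .], [C' → . C] }  — shift, reduce
  I1: { [B → , .] }  — reduce
  I2: { [B → . ,], [B → . c x ;], [C → B . B ,] }  — shift
  I3: { [C' → C .] }  — accept
  I4: { [B → c . x ;] }  — shift
  I5: { [B → c x . ;] }  — shift
  I6: { [B → c x ; .] }  — reduce
  I7: { [C → B B . ,] }  — shift
  I8: { [C → B B , .] }  — reduce

Conflict in state I0:
  Shift-reduce conflict between [C → .] and [B → . ,]
So the grammar is NOT LR(0).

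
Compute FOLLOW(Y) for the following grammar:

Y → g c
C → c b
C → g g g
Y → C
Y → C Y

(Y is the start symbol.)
To compute FOLLOW(Y), find every occurrence of Y on a right-hand side N → α Y β: add FIRST(β) \ {ε}, and if β is empty or nullable also add FOLLOW(N). Iterate to a fixed point.

Y is the start symbol, so $ ∈ FOLLOW(Y).
In Y → C Y: Y is at the end; this adds FOLLOW(Y) to itself — nothing new

Taking the union: FOLLOW(Y) = { $ }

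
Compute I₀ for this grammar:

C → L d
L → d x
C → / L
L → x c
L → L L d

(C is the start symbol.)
{ [C → . / L], [C → . L d], [C' → . C], [L → . L L d], [L → . d x], [L → . x c] }

First, augment the grammar with C' → C
I₀ = CLOSURE({ [C' → . C] }):
  [C' → . C] has the dot before C: add [C → . L d], [C → . / L]
  [C → . L d] has the dot before L: add [L → . d x], [L → . x c], [L → . L L d]
No further items can be added.

I₀ = { [C → . / L], [C → . L d], [C' → . C], [L → . L L d], [L → . d x], [L → . x c] }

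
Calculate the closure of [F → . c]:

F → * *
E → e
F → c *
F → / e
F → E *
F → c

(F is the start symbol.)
Start with: [F → . c]
The dot precedes the terminal c, so nothing is added.

CLOSURE = { [F → . c] }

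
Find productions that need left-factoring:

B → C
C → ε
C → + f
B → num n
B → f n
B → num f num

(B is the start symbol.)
Yes, B has productions with common prefix 'num'

Left-factoring is needed when two productions for the same non-terminal
share a common prefix on the right-hand side.

Productions for B:
  B → C
  B → num n
  B → f n
  B → num f num
Productions for C:
  C → ε
  C → + f

Found common prefix 'num' in productions for B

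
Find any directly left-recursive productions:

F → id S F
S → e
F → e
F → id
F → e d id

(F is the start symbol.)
F → id S F: starts with id
S → e: starts with e
F → e: starts with e
F → id: starts with id
F → e d id: starts with e

No direct left recursion found.

Answer: No direct left recursion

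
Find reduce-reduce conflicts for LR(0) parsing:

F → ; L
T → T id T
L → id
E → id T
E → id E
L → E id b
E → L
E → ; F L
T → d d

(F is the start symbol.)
Augment with F' → F and build the canonical LR(0) collection (I0 = CLOSURE({[F' → . F]}), then GOTO on every symbol after a dot until no new states appear). It has 18 states:
  I0: { [F → . ; L], [F' → . F] }  — shift
  I1: { [E → . ; F L], [E → . L], [E → . id E], [E → . id T], [F → ; . L], [L → . E id b], [L → . id] }  — shift
  I2: { [F' → F .] }  — accept
  I3: { [E → ; . F L], [F → . ; L] }  — shift
  I4: { [L → E . id b] }  — shift
  I5: { [E → L .], [F → ; L .] }  — 2 reduces
  I6: { [E → . ; F L], [E → . L], [E → . id E], [E → . id T], [E → id . E], [E → id . T], [L → . E id b], [L → . id], [L → id .], [T → . T id T], [T → . d d] }  — shift, reduce
  I7: { [E → id E .], [L → E . id b] }  — shift, reduce
  I8: { [E → L .] }  — reduce
  I9: { [E → id T .], [T → T . id T] }  — shift, reduce
  I10: { [T → d . d] }  — shift
  I11: { [T → d d .] }  — reduce
  I12: { [T → . T id T], [T → . d d], [T → T id . T] }  — shift
  I13: { [T → T . id T], [T → T id T .] }  — shift, reduce
  I14: { [L → E id . b] }  — shift
  I15: { [L → E id b .] }  — reduce
  I16: { [E → . ; F L], [E → . L], [E → . id E], [E → . id T], [E → ; F . L], [L → . E id b], [L → . id] }  — shift
  I17: { [E → ; F L .], [E → L .] }  — 2 reduces

I5 contains complete items [E → L .], [F → ; L .] — reduce-reduce conflict.
I17 contains complete items [E → ; F L .], [E → L .] — reduce-reduce conflict.

Answer: Yes — I5: [E → L .] vs [F → ; L .]; I17: [E → ; F L .] vs [E → L .]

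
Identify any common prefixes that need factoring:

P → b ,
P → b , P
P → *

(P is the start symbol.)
Left-factoring is needed when two productions for the same non-terminal
share a common prefix on the right-hand side.

Productions for P:
  P → b ,
  P → b , P
  P → *

Found common prefix 'b ,' in productions for P

Answer: Yes, P has productions with common prefix 'b ,'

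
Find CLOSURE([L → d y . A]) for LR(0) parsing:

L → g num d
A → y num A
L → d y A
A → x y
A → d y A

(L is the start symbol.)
{ [A → . d y A], [A → . x y], [A → . y num A], [L → d y . A] }

Start with: [L → d y . A]
  [L → d y . A] has the dot before A: add [A → . y num A], [A → . x y], [A → . d y A]
No further items can be added.

CLOSURE = { [A → . d y A], [A → . x y], [A → . y num A], [L → d y . A] }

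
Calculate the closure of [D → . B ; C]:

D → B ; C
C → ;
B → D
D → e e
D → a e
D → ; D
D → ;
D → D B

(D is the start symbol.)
To compute CLOSURE, for each item [A → α.Bβ] where B is a non-terminal, add [B → .γ] for all productions B → γ; repeat for the newly added items until nothing changes.

Start with: [D → . B ; C]
  [D → . B ; C] has the dot before B: add [B → . D]
  [B → . D] has the dot before D: add [D → . e e], [D → . a e], [D → . ; D], [D → . ;], [D → . D B]
No further items can be added.

CLOSURE = { [B → . D], [D → . ; D], [D → . ;], [D → . B ; C], [D → . D B], [D → . a e], [D → . e e] }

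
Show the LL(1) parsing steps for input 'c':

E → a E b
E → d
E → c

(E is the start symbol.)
Stack is shown with the top on the left.

Stack  Input  Action
--------------------
E $    c $    output E → c
c $    c $    match 'c'
$      $      accept

The string is accepted.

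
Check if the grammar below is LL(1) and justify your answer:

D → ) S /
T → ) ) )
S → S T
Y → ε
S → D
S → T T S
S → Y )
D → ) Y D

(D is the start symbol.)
A grammar is LL(1) if for each non-terminal N with multiple productions, the predict sets of those productions are pairwise disjoint, where PREDICT(N → α) = (FIRST(α) \ {ε}) ∪ (FOLLOW(N) if α ⇒* ε).

Relevant sets:
  FIRST(S) = { ')' }
  FIRST(D) = { ')' }
  FIRST(T) = { ')' }
  FIRST(Y) = { ε }

For D:
  PREDICT(D → ')' S '/') = { ')' }
  PREDICT(D → ')' Y D) = { ')' }
For S:
  PREDICT(S → S T) = { ')' }
  PREDICT(S → D) = { ')' }
  PREDICT(S → T T S) = { ')' }
  PREDICT(S → Y ')') = { ')' }
T, Y have a single production, so nothing to check there.

Conflict found: Predict set conflict for D: { ')' }
The grammar is NOT LL(1).

Answer: No. Predict set conflict for D: { ')' }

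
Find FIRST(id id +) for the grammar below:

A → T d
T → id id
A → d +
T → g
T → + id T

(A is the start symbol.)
To compute FIRST(id id +), process the symbols left to right:
Symbol id is a terminal. Add 'id' and stop.
FIRST(id id +) = { 'id' }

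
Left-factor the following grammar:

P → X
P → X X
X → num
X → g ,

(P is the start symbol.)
Left-factoring transforms A → αβ₁ | αβ₂ into A → αA' and A' → β₁ | β₂
(α is the longest common prefix among the alternatives). Repeat until
no nonterminal has two alternatives with a common prefix.

Round 1: P has alternatives sharing prefix 'X'. Introduce P': P → X P'
  Add: P' → ε
  Add: P' → X

No remaining common prefixes — done.

Resulting grammar:
P → X P'
P' → ε
P' → X
X → num
X → g ,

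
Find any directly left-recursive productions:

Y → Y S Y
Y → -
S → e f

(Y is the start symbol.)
Direct left recursion occurs when N → N α for some non-terminal N (the right-hand side begins with the left-hand side itself).

Y → Y S Y: LEFT RECURSIVE (starts with Y)
Y → -: starts with '-'
S → e f: starts with e

The grammar has direct left recursion on: Y.

Answer: Yes, Y is left-recursive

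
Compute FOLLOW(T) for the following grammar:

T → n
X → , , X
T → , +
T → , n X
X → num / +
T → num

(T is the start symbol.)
To compute FOLLOW(T), find every occurrence of T on a right-hand side N → α T β: add FIRST(β) \ {ε}, and if β is empty or nullable also add FOLLOW(N). Iterate to a fixed point.

T is the start symbol, so $ ∈ FOLLOW(T).
T does not occur on any right-hand side.

Taking the union: FOLLOW(T) = { $ }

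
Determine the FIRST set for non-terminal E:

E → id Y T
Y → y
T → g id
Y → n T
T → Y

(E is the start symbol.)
{ 'id' }

To compute FIRST(E), examine every production with E on the left-hand side, reading each right-hand side left to right until a non-nullable symbol is reached.

From E → id Y T:
  - id is a terminal: add 'id' and stop

Collecting: FIRST(E) = { 'id' }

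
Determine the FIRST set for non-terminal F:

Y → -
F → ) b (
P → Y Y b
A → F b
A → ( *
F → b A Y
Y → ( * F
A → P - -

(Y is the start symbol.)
{ ')', 'b' }

To compute FIRST(F), examine every production with F on the left-hand side, reading each right-hand side left to right until a non-nullable symbol is reached.

From F → ) b (:
  - ')' is a terminal: add ')' and stop
From F → b A Y:
  - b is a terminal: add 'b' and stop

Collecting: FIRST(F) = { ')', 'b' }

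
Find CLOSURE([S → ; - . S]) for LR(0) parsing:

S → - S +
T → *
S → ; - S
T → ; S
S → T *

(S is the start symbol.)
{ [S → . - S +], [S → . ; - S], [S → . T *], [S → ; - . S], [T → . *], [T → . ; S] }

To compute CLOSURE, for each item [A → α.Bβ] where B is a non-terminal, add [B → .γ] for all productions B → γ; repeat for the newly added items until nothing changes.

Start with: [S → ; - . S]
  [S → ; - . S] has the dot before S: add [S → . - S +], [S → . ; - S], [S → . T *]
  [S → . T *] has the dot before T: add [T → . *], [T → . ; S]
No further items can be added.

CLOSURE = { [S → . - S +], [S → . ; - S], [S → . T *], [S → ; - . S], [T → . *], [T → . ; S] }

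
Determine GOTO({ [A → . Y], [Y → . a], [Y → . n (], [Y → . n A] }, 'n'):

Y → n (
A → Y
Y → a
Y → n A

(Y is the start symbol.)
GOTO(I, 'n') = CLOSURE({ [A → αX.β] : [A → α.Xβ] ∈ I, X = 'n' })

Items with dot before 'n', with the dot advanced:
  [Y → . n (] → [Y → n . (]
  [Y → . n A] → [Y → n . A]
Closure of the advanced items:
  [Y → n . A] has the dot before A: add [A → . Y]
  [A → . Y] has the dot before Y: add [Y → . n (], [Y → . a], [Y → . n A]

GOTO = { [A → . Y], [Y → . a], [Y → . n (], [Y → . n A], [Y → n . (], [Y → n . A] }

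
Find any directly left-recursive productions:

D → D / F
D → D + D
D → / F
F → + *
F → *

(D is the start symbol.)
Yes, D is left-recursive

Direct left recursion occurs when N → N α for some non-terminal N (the right-hand side begins with the left-hand side itself).

D → D / F: LEFT RECURSIVE (starts with D)
D → D + D: LEFT RECURSIVE (starts with D)
D → / F: starts with '/'
F → + *: starts with '+'
F → *: starts with '*'

The grammar has direct left recursion on: D.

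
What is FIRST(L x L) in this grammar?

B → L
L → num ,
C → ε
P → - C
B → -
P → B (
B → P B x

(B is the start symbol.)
{ 'num' }

FIRST sets of the non-terminals involved (from the grammar, by fixed-point iteration):
  FIRST(L) = { 'num' }

To compute FIRST(L x L), process the symbols left to right:
Symbol L is a non-terminal. Add FIRST(L) \ {ε} = { 'num' }
L is not nullable (ε ∉ FIRST(L)), so stop here.
FIRST(L x L) = { 'num' }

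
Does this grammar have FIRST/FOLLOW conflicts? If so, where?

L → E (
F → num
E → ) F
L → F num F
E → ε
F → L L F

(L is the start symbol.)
A FIRST/FOLLOW conflict occurs when a non-terminal N has a nullable alternative N → β (β ⇒* ε) and another alternative N → α with FIRST(α) ∩ FOLLOW(N) ≠ ∅: on such a lookahead the parser cannot decide between expanding α and letting N vanish via β.

Nullable non-terminals: E.

E: nullable alternative(s) E → ε; FOLLOW(E) = { '(' }
  E → ) F: FIRST \ {ε} = { ')' } — disjoint from FOLLOW(E)
  E → ε: FIRST \ {ε} = { } — this is the only nullable alternative, skip

F, L have no nullable alternative, so no FIRST/FOLLOW check is needed there.

No FIRST/FOLLOW conflicts found.

Answer: No FIRST/FOLLOW conflicts.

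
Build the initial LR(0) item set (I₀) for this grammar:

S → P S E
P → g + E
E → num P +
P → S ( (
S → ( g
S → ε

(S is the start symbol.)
First, augment the grammar with S' → S
I₀ = CLOSURE({ [S' → . S] }):
  [S' → . S] has the dot before S: add [S → . P S E], [S → . ( g], [S → .]
  [S → . P S E] has the dot before P: add [P → . g + E], [P → . S ( (]
No further items can be added.

I₀ = { [P → . S ( (], [P → . g + E], [S → . ( g], [S → . P S E], [S → .], [S' → . S] }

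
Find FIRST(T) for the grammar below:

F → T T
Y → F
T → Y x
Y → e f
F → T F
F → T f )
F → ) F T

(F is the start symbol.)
{ ')', 'e' }

FIRST sets of the other non-terminals involved (by the same procedure, iterated to a fixed point):
  FIRST(Y) = { ')', 'e' }

From T → Y x:
  - Y is a non-terminal: add FIRST(Y) \ {ε} = { ')', 'e' }
    Y is not nullable, so stop

Collecting: FIRST(T) = { ')', 'e' }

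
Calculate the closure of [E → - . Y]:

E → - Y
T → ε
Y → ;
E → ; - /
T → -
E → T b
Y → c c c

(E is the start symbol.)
Start with: [E → - . Y]
  [E → - . Y] has the dot before Y: add [Y → . ;], [Y → . c c c]
No further items can be added.

CLOSURE = { [E → - . Y], [Y → . ;], [Y → . c c c] }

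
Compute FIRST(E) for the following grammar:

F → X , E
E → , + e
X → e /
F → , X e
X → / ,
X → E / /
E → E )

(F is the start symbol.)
To compute FIRST(E), examine every production with E on the left-hand side, reading each right-hand side left to right until a non-nullable symbol is reached.

From E → , + e:
  - ',' is a terminal: add ',' and stop
From E → E ):
  - E is the symbol being defined: contributes nothing new
    E is not nullable, so stop

Collecting: FIRST(E) = { ',' }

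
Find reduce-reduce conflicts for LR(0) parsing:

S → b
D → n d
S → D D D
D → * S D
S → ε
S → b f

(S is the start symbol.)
No reduce-reduce conflicts

Augment with S' → S and build the canonical LR(0) collection (I0 = CLOSURE({[S' → . S]}), then GOTO on every symbol after a dot until no new states appear). It has 12 states:
  I0: { [D → . * S D], [D → . n d], [S → . D D D], [S → . b f], [S → . b], [S → .], [S' → . S] }  — shift, reduce
  I1: { [D → * . S D], [D → . * S D], [D → . n d], [S → . D D D], [S → . b f], [S → . b], [S → .] }  — shift, reduce
  I2: { [D → . * S D], [D → . n d], [S → D . D D] }  — shift
  I3: { [S' → S .] }  — accept
  I4: { [S → b . f], [S → b .] }  — shift, reduce
  I5: { [D → n . d] }  — shift
  I6: { [D → n d .] }  — reduce
  I7: { [S → b f .] }  — reduce
  I8: { [D → . * S D], [D → . n d], [S → D D . D] }  — shift
  I9: { [S → D D D .] }  — reduce
  I10: { [D → * S . D], [D → . * S D], [D → . n d] }  — shift
  I11: { [D → * S D .] }  — reduce

No state contains more than one complete item.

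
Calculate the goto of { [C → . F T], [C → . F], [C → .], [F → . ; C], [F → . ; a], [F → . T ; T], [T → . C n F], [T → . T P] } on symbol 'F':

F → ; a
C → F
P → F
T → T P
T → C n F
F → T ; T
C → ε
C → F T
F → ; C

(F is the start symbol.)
GOTO(I, 'F') = CLOSURE({ [A → αX.β] : [A → α.Xβ] ∈ I, X = 'F' })

Items with dot before 'F', with the dot advanced:
  [C → . F] → [C → F .]
  [C → . F T] → [C → F . T]
Closure of the advanced items:
  [C → F . T] has the dot before T: add [T → . T P], [T → . C n F]
  [T → . C n F] has the dot before C: add [C → . F], [C → .], [C → . F T]
  [C → . F] has the dot before F: add [F → . ; a], [F → . T ; T], [F → . ; C]

GOTO = { [C → . F T], [C → . F], [C → .], [C → F . T], [C → F .], [F → . ; C], [F → . ; a], [F → . T ; T], [T → . C n F], [T → . T P] }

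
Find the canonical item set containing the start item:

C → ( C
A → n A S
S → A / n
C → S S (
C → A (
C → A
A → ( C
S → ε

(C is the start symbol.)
{ [A → . ( C], [A → . n A S], [C → . ( C], [C → . A (], [C → . A], [C → . S S (], [C' → . C], [S → . A / n], [S → .] }

First, augment the grammar with C' → C
I₀ = CLOSURE({ [C' → . C] }):
  [C' → . C] has the dot before C: add [C → . ( C], [C → . S S (], [C → . A (], [C → . A]
  [C → . S S (] has the dot before S: add [S → . A / n], [S → .]
  [C → . A (] has the dot before A: add [A → . n A S], [A → . ( C]
No further items can be added.

I₀ = { [A → . ( C], [A → . n A S], [C → . ( C], [C → . A (], [C → . A], [C → . S S (], [C' → . C], [S → . A / n], [S → .] }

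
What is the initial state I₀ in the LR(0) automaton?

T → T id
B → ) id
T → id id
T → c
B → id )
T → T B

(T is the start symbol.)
{ [T → . T B], [T → . T id], [T → . c], [T → . id id], [T' → . T] }

First, augment the grammar with T' → T
I₀ = CLOSURE({ [T' → . T] }):
  [T' → . T] has the dot before T: add [T → . T id], [T → . id id], [T → . c], [T → . T B]
No further items can be added.

I₀ = { [T → . T B], [T → . T id], [T → . c], [T → . id id], [T' → . T] }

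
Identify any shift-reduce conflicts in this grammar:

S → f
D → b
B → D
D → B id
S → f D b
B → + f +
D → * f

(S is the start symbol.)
A shift-reduce conflict occurs when an LR(0) state has both:
  - a complete (reduce) item [A → α .] (dot at the end), and
  - a shift item [B → β . c γ] (dot before a terminal).

Augment with S' → S and build the canonical LR(0) collection (I0 = CLOSURE({[S' → . S]}), then GOTO on every symbol after a dot until no new states appear). It has 13 states:
  I0: { [S → . f D b], [S → . f], [S' → . S] }  — shift
  I1: { [S' → S .] }  — accept
  I2: { [B → . + f +], [B → . D], [D → . * f], [D → . B id], [D → . b], [S → f . D b], [S → f .] }  — shift, reduce
  I3: { [D → * . f] }  — shift
  I4: { [B → + . f +] }  — shift
  I5: { [D → B . id] }  — shift
  I6: { [B → D .], [S → f D . b] }  — shift, reduce
  I7: { [D → b .] }  — reduce
  I8: { [S → f D b .] }  — reduce
  I9: { [D → B id .] }  — reduce
  I10: { [B → + f . +] }  — shift
  I11: { [B → + f + .] }  — reduce
  I12: { [D → * f .] }  — reduce

I2 contains reduce item [S → f .] and shift items [B → . + f +], [D → . * f], [D → . b] — shift-reduce conflict.
I6 contains reduce item [B → D .] and shift item [S → f D . b] — shift-reduce conflict.

Answer: Yes — I2: [S → f .] vs [B → . + f +]; I6: [B → D .] vs [S → f D . b]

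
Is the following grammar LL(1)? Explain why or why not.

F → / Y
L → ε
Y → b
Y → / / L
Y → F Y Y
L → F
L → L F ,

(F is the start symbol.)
A grammar is LL(1) if for each non-terminal N with multiple productions, the predict sets of those productions are pairwise disjoint, where PREDICT(N → α) = (FIRST(α) \ {ε}) ∪ (FOLLOW(N) if α ⇒* ε).

Relevant sets:
  FIRST(F) = { '/' }
  FIRST(L) = { '/', ε }
  FOLLOW(L) = { $, ',', '/', 'b' }

For L:
  PREDICT(L → ε) = { $, ',', '/', 'b' }
  PREDICT(L → F) = { '/' }
  PREDICT(L → L F ',') = { '/' }
For Y:
  PREDICT(Y → b) = { 'b' }
  PREDICT(Y → '/' '/' L) = { '/' }
  PREDICT(Y → F Y Y) = { '/' }
F has a single production, so nothing to check there.

Conflict found: Predict set conflict for L: { '/' }
The grammar is NOT LL(1).

Answer: No. Predict set conflict for L: { '/' }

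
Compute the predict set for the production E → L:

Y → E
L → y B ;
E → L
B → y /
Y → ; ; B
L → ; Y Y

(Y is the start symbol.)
{ ';', 'y' }

PREDICT(E → L) = (FIRST(RHS) \ {ε}) ∪ (FOLLOW(E) if ε ∈ FIRST(RHS), i.e. RHS ⇒* ε)
FIRST(L) = { ';', 'y' }
FIRST(L) = { ';', 'y' }
ε ∉ FIRST(L), so FOLLOW(E) is not added.
PREDICT(E → L) = { ';', 'y' }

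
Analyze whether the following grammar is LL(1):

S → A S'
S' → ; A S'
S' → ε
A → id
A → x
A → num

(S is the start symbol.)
Relevant sets:
  FOLLOW(S') = { $ }

For S':
  PREDICT(S' → ';' A S') = { ';' }
  PREDICT(S' → ε) = { $ }
For A:
  PREDICT(A → id) = { 'id' }
  PREDICT(A → x) = { 'x' }
  PREDICT(A → num) = { 'num' }
S has a single production, so nothing to check there.

All predict sets are disjoint. The grammar IS LL(1).

Answer: Yes, the grammar is LL(1).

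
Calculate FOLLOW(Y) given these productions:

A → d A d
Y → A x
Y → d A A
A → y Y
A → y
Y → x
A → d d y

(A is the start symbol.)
{ $, 'd', 'x', 'y' }

To compute FOLLOW(Y), find every occurrence of Y on a right-hand side N → α Y β: add FIRST(β) \ {ε}, and if β is empty or nullable also add FOLLOW(N). Iterate to a fixed point.

In A → y Y: Y is at the end, add FOLLOW(A)

The FOLLOW sets referred to above (computed the same way, to a fixed point):
  FOLLOW(A) = { $, 'd', 'x', 'y' }

Taking the union: FOLLOW(Y) = { $, 'd', 'x', 'y' }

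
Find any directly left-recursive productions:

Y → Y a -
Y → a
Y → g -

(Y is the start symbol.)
Yes, Y is left-recursive

Y → Y a -: LEFT RECURSIVE (starts with Y)
Y → a: starts with a
Y → g -: starts with g

The grammar has direct left recursion on: Y.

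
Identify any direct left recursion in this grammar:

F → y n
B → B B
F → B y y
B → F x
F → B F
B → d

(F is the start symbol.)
Direct left recursion occurs when N → N α for some non-terminal N (the right-hand side begins with the left-hand side itself).

F → y n: starts with y
B → B B: LEFT RECURSIVE (starts with B)
F → B y y: starts with B
B → F x: starts with F
F → B F: starts with B
B → d: starts with d

The grammar has direct left recursion on: B.

Answer: Yes, B is left-recursive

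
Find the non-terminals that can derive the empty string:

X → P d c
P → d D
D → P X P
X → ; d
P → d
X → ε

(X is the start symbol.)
A non-terminal is nullable if it can derive ε (the empty string): either it has an ε-production, or it has a production whose right-hand side consists entirely of nullable non-terminals.

ε-productions: X → ε
So X is immediately nullable.
No further non-terminal can be added: every production for the remaining non-terminals contains a terminal or a non-nullable non-terminal.
Nullable = { 'X' }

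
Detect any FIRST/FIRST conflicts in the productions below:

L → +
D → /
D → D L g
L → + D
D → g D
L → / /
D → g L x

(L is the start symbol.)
Yes. L → '+' / L → '+' D on { '+' }; D → '/' / D → D L g on { '/' }; D → D L g / D → g D on { 'g' }; D → D L g / D → g L x on { 'g' }; D → g D / D → g L x on { 'g' }

A FIRST/FIRST conflict occurs when two productions N → α and N → β for the same non-terminal have FIRST(α) ∩ FIRST(β) ≠ ∅ (with ε ∈ FIRST of a nullable right-hand side, so two nullable alternatives also conflict).

FIRST sets of the non-terminals at (or reachable through a nullable prefix from) the front of some alternative:
  FIRST(D) = { '/', 'g' }

Productions for L:
  L → +: FIRST = { '+' }
  L → + D: FIRST = { '+' }
  L → / /: FIRST = { '/' }
Productions for D:
  D → /: FIRST = { '/' }
  D → D L g: FIRST = { '/', 'g' }
  D → g D: FIRST = { 'g' }
  D → g L x: FIRST = { 'g' }

Conflict for L: L → + and L → + D
  Overlap: { '+' }
Conflict for D: D → / and D → D L g
  Overlap: { '/' }
Conflict for D: D → D L g and D → g D
  Overlap: { 'g' }
Conflict for D: D → D L g and D → g L x
  Overlap: { 'g' }
Conflict for D: D → g D and D → g L x
  Overlap: { 'g' }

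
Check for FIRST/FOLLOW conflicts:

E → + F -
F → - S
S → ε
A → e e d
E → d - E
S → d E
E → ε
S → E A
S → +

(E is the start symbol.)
No FIRST/FOLLOW conflicts.

Nullable non-terminals: E, S.
FIRST sets used below: FIRST(E) = { '+', 'd', ε }, FIRST(A) = { 'e' }

E: nullable alternative(s) E → ε; FOLLOW(E) = { $, '-', 'e' }
  E → + F -: FIRST \ {ε} = { '+' } — disjoint from FOLLOW(E)
  E → d - E: FIRST \ {ε} = { 'd' } — disjoint from FOLLOW(E)
  E → ε: FIRST \ {ε} = { } — this is the only nullable alternative, skip

S: nullable alternative(s) S → ε; FOLLOW(S) = { '-' }
  S → ε: FIRST \ {ε} = { } — this is the only nullable alternative, skip
  S → d E: FIRST \ {ε} = { 'd' } — disjoint from FOLLOW(S)
  S → E A: FIRST \ {ε} = { '+', 'd', 'e' } — disjoint from FOLLOW(S)
  S → +: FIRST \ {ε} = { '+' } — disjoint from FOLLOW(S)

A, F have no nullable alternative, so no FIRST/FOLLOW check is needed there.

No FIRST/FOLLOW conflicts found.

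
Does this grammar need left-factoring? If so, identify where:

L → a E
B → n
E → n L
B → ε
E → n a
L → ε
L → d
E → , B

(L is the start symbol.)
Left-factoring is needed when two productions for the same non-terminal
share a common prefix on the right-hand side.

Productions for L:
  L → a E
  L → ε
  L → d
Productions for B:
  B → n
  B → ε
Productions for E:
  E → n L
  E → n a
  E → , B

Found common prefix 'n' in productions for E

Answer: Yes, E has productions with common prefix 'n'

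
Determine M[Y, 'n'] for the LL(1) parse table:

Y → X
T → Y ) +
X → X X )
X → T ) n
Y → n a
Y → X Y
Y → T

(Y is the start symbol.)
To find M[Y, 'n'], we find productions for Y where 'n' is in the predict set (PREDICT(N → α) = (FIRST(α) \ {ε}) ∪ (FOLLOW(N) if α ⇒* ε)).

Relevant sets:
  FIRST(X) = { 'n' }
  FIRST(T) = { 'n' }

Y → X: PREDICT = { 'n' }
  'n' is in predict set, so this production goes in M[Y, 'n']
Y → n a: PREDICT = { 'n' }
  'n' is in predict set, so this production goes in M[Y, 'n']
Y → X Y: PREDICT = { 'n' }
  'n' is in predict set, so this production goes in M[Y, 'n']
Y → T: PREDICT = { 'n' }
  'n' is in predict set, so this production goes in M[Y, 'n']

M[Y, 'n'] = Y → X, Y → n a, Y → X Y, Y → T  (a multiply-defined cell — the grammar is not LL(1))

Answer: Y → X, Y → n a, Y → X Y, Y → T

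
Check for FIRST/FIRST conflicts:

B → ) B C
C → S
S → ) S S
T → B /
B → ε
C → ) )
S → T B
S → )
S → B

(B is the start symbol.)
A FIRST/FIRST conflict occurs when two productions N → α and N → β for the same non-terminal have FIRST(α) ∩ FIRST(β) ≠ ∅ (with ε ∈ FIRST of a nullable right-hand side, so two nullable alternatives also conflict).

FIRST sets of the non-terminals at (or reachable through a nullable prefix from) the front of some alternative:
  FIRST(S) = { ')', '/', ε }
  FIRST(T) = { ')', '/' }
  FIRST(B) = { ')', ε }

Productions for B:
  B → ) B C: FIRST = { ')' }
  B → ε: FIRST = { ε }
Productions for C:
  C → S: FIRST = { ')', '/', ε }
  C → ) ): FIRST = { ')' }
Productions for S:
  S → ) S S: FIRST = { ')' }
  S → T B: FIRST = { ')', '/' }
  S → ): FIRST = { ')' }
  S → B: FIRST = { ')', ε }
T has only one production, so no FIRST/FIRST conflict is possible there.

Conflict for C: C → S and C → ) )
  Overlap: { ')' }
Conflict for S: S → ) S S and S → T B
  Overlap: { ')' }
Conflict for S: S → ) S S and S → )
  Overlap: { ')' }
Conflict for S: S → ) S S and S → B
  Overlap: { ')' }
Conflict for S: S → T B and S → )
  Overlap: { ')' }
Conflict for S: S → T B and S → B
  Overlap: { ')' }
Conflict for S: S → ) and S → B
  Overlap: { ')' }

Answer: Yes. C → S / C → ')' ')' on { ')' }; S → ')' S S / S → T B on { ')' }; S → ')' S S / S → ')' on { ')' }; S → ')' S S / S → B on { ')' }; S → T B / S → ')' on { ')' }; S → T B / S → B on { ')' }; S → ')' / S → B on { ')' }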